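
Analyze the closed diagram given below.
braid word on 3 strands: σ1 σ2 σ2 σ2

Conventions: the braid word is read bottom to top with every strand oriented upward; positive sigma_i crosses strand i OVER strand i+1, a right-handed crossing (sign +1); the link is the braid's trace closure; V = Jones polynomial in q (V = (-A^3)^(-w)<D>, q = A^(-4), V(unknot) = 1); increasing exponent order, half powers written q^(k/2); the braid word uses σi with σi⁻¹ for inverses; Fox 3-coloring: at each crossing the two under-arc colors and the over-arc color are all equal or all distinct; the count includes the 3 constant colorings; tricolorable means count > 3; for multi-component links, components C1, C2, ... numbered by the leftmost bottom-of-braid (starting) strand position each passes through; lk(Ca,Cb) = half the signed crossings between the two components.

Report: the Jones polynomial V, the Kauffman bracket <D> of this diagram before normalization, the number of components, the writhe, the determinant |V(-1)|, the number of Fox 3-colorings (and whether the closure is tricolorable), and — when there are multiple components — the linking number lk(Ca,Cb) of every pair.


V = q + q^3 - q^4
<D> = -A^-4 + 1 + A^8 (w = +4)
1 component over 4 crossings, w = +4
9 Fox colorings among 3^4, |V(-1)| = 3: tricolorable
why: w = +4 (over 4 crossings) is diagram-only; (-A^3)^(-4) removes it from V


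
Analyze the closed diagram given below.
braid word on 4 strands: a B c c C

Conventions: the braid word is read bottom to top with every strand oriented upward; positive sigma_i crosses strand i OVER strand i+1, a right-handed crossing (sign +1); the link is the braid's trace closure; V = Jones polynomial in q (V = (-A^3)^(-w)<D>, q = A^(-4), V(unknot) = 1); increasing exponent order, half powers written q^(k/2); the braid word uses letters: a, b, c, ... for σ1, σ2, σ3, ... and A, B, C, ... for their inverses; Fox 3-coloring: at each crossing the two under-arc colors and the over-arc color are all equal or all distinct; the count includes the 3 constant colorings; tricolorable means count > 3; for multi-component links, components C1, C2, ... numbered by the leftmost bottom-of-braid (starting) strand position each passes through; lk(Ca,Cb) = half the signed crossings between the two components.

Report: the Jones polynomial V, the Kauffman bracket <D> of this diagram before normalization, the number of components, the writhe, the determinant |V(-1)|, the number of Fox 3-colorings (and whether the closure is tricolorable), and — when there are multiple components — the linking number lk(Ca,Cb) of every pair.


V(q) = 1
bracket: -A^3, w = +1
1 component, writhe +1, over 5 crossings
det 1, colorings 3 of 3^5 — not tricolorable
observation: w = +1 (over 5 crossings) is diagram-only; (-A^3)^(-1) removes it from V


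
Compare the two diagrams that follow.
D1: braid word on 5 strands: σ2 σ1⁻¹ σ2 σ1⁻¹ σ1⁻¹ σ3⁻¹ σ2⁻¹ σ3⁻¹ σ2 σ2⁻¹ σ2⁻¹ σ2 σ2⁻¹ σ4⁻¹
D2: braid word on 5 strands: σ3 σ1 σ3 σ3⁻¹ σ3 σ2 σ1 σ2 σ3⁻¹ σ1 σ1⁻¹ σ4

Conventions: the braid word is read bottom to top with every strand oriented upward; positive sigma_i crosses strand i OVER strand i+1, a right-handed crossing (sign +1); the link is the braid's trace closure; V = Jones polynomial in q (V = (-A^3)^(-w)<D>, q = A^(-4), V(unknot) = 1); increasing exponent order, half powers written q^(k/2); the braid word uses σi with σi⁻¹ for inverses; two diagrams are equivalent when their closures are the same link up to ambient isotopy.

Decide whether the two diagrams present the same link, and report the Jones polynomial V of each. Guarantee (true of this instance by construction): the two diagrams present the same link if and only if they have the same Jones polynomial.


same link: no
V(D1) = -q^-6 + q^-5 - q^-4 + 2q^-3 - q^-2 + q^-1  [14 crossings, <D> = A^-14 - A^-10 + 2A^-6 - A^-2 + A^2 - A^6, w = -6]
V(D2) = q + q^3 - q^4  (w +6, c 12, <D> = -A^2 + A^6 + A^14)
note: 2 values of V(q) split the 2 diagrams


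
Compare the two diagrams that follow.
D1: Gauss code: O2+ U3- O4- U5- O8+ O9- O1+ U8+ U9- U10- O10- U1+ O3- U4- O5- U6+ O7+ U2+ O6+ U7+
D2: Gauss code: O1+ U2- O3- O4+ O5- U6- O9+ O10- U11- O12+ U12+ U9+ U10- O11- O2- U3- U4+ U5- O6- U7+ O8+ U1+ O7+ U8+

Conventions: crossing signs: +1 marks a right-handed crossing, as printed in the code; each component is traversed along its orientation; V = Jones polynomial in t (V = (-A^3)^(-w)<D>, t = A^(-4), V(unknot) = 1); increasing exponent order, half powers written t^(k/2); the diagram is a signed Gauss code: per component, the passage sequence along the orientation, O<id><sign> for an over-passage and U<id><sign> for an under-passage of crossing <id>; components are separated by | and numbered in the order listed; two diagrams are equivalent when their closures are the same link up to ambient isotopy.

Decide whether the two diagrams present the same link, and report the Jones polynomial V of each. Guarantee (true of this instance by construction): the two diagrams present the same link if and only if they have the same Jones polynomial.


equivalent: yes
D1 (bracket -A^-12 + A^-8 - A^-4 + 3 - A^4 + A^8 - A^12; 10 crossings at w = 0): V = -t^-3 + t^-2 - t^-1 + 3 - t + t^2 - t^3
D2 (bracket -A^-12 + A^-8 - A^-4 + 3 - A^4 + A^8 - A^12; 12 crossings at w = 0): V = -t^-3 + t^-2 - t^-1 + 3 - t + t^2 - t^3
key observation: Reidemeister moves carry D1 (10 crossings) to D2 (12)


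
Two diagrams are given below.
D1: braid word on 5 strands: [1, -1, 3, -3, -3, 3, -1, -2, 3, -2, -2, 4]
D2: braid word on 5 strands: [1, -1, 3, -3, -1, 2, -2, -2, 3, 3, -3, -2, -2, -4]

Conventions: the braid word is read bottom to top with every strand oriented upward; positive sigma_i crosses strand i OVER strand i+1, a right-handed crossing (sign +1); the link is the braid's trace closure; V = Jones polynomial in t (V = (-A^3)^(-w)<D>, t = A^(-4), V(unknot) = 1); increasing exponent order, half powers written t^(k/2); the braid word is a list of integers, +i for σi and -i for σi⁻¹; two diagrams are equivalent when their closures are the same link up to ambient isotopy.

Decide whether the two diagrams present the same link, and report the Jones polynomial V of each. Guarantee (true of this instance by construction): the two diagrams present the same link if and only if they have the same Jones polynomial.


equivalent: yes
V(D1) = -t^-4 + t^-3 + t^-1  (w -2, c 12, <D> = A^-2 + A^6 - A^10)
V(D2) = -t^-4 + t^-3 + t^-1  [14 crossings, <D> = A^-8 + 1 - A^4, w = -4]
key observation: Markov moves rewrite D1 (12 crossings) into D2 (14)


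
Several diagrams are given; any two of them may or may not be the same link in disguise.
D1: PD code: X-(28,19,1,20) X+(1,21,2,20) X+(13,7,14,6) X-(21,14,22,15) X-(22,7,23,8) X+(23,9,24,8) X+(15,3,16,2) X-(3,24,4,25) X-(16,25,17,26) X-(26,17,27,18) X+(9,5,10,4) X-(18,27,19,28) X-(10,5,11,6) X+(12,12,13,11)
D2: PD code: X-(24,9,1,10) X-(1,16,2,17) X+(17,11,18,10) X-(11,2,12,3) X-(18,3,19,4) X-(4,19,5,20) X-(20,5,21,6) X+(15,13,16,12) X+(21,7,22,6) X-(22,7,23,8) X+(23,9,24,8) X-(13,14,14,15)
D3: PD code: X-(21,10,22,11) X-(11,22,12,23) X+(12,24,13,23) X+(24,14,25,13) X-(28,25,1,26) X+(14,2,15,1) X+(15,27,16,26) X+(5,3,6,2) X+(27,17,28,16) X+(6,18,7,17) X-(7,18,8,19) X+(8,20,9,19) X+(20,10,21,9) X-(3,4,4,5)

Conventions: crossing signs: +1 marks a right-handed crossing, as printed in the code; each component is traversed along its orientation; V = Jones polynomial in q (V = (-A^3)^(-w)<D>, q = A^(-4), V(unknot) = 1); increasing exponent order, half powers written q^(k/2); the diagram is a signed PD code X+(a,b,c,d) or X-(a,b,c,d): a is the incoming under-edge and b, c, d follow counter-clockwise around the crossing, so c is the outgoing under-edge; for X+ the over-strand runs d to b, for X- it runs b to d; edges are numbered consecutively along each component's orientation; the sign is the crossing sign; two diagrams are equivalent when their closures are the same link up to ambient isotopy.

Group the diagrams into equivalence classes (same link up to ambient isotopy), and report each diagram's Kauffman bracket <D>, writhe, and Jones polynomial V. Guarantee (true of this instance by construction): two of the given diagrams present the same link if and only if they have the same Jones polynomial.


classes: {D1, D2} | {D3}
V(D1) = -q^-6 + q^-5 - q^-4 + 2q^-3 - q^-2 + q^-1  [14 crossings, <D> = A^-2 - A^2 + 2A^6 - A^10 + A^14 - A^18, w = -2]
V(D2) = -q^-6 + q^-5 - q^-4 + 2q^-3 - q^-2 + q^-1  (w -4, c 12, <D> = A^-8 - A^-4 + 2 - A^4 + A^8 - A^12)
V(D3) = q - q^2 + 2q^3 - q^4 + q^5 - q^6  (w +4, c 14, <D> = -A^-12 + A^-8 - A^-4 + 2 - A^4 + A^8)
insight: comparing 3 Jones polynomials yields 2 groups


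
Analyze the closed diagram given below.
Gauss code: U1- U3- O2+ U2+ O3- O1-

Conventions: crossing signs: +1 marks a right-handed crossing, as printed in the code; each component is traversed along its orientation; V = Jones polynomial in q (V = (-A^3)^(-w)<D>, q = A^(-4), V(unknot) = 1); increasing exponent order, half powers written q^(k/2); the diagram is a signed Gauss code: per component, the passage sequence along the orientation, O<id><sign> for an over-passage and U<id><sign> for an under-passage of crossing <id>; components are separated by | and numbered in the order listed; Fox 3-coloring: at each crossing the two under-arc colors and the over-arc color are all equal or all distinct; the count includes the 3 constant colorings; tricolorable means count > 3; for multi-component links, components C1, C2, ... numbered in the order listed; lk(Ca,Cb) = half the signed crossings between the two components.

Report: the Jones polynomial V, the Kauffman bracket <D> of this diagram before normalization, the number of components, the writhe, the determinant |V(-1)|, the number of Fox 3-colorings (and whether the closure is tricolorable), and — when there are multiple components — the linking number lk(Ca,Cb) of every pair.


V = 1
<D> = -A^-3 (w = -1)
1 component over 3 crossings, w = -1
3 Fox colorings among 3^3, |V(-1)| = 1: not tricolorable
why: |V(-1)| = 1: so not tricolorable, since 3 does not divide 1


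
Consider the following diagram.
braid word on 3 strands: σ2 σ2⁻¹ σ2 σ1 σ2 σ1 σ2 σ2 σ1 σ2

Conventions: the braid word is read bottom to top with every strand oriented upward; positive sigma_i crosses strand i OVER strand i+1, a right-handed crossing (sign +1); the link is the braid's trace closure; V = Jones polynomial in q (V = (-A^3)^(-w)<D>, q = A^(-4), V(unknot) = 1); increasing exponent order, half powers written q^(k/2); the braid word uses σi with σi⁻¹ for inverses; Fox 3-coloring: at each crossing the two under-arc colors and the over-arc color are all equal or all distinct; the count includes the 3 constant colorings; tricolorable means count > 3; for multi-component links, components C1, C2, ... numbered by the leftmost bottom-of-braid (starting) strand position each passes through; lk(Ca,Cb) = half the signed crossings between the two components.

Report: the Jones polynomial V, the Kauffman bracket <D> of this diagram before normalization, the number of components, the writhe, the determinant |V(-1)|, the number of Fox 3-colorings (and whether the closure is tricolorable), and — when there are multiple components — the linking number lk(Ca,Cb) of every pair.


Jones polynomial: V(q) = q^3 + q^5 - q^8
<D> = -A^-8 + A^4 + A^12; writhe +8
components 1, writhe +8 (10 crossings)
3-colorings: 9 of 3^10, det 3 — tricolorable
note: w = +8 (over 10 crossings) is diagram-only; (-A^3)^(-8) removes it from V


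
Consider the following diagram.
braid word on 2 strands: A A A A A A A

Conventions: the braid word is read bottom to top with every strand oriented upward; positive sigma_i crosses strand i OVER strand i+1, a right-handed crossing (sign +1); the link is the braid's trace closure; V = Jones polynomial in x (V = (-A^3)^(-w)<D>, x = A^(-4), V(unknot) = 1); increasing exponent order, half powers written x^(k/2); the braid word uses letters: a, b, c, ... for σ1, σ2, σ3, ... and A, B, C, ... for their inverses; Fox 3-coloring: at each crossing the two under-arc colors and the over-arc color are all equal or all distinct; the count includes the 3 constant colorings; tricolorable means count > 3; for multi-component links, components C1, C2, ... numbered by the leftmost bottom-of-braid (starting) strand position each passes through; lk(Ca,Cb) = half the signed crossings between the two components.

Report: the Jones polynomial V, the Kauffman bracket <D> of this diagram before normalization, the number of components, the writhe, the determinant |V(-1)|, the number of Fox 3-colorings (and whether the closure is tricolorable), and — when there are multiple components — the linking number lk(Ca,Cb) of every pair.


V = -x^-10 + x^-9 - x^-8 + x^-7 - x^-6 + x^-5 + x^-3
<D> = -A^-9 - A^-1 + A^3 - A^7 + A^11 - A^15 + A^19 (w = -7)
1 component over 7 crossings, w = -7
3 Fox colorings among 3^7, |V(-1)| = 7: not tricolorable
why: one generator, power 7: the (2,7) torus pattern


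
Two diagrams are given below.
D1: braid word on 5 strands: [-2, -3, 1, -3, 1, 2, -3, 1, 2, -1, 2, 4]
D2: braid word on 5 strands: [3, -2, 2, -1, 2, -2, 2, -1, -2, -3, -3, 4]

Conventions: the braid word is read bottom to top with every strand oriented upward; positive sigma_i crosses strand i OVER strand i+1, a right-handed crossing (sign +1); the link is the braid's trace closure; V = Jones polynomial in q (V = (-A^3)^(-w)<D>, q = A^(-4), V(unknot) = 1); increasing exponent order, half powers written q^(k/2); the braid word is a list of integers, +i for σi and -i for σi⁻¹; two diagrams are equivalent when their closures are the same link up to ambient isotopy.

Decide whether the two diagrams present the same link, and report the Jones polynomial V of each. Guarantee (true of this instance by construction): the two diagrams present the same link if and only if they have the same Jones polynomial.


same link: no
V(D1) = -q^-3 + 2q^-2 - 2q^-1 + 3 - 2q + 2q^2 - q^3  [12 crossings, <D> = -A^-6 + 2A^-2 - 2A^2 + 3A^6 - 2A^10 + 2A^14 - A^18, w = +2]
D2 (bracket A^-6; 12 crossings at w = -2): V = 1
note: 2 values of V(q) split the 2 diagrams


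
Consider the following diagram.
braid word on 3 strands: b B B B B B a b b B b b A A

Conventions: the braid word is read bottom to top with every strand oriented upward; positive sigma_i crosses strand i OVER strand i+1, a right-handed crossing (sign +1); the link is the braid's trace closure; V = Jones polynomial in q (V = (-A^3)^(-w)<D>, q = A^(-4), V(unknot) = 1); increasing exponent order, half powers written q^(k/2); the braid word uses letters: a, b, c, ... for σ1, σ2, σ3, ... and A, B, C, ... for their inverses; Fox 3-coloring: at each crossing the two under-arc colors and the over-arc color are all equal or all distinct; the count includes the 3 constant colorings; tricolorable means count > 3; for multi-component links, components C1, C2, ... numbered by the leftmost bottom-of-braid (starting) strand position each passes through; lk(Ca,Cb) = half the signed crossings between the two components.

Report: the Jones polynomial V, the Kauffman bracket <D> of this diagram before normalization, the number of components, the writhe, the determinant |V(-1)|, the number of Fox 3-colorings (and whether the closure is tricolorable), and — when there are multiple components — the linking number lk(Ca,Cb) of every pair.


V = -q^-6 + 2q^-5 - 3q^-4 + 4q^-3 - 4q^-2 + 4q^-1 - 2 + 2q - q^2
<D> = -A^-14 + 2A^-10 - 2A^-6 + 4A^-2 - 4A^2 + 4A^6 - 3A^10 + 2A^14 - A^18 (w = -2)
1 component over 14 crossings, w = -2
3 Fox colorings among 3^14, |V(-1)| = 23: not tricolorable
why: w = -2 shifts under R1 moves; the (-A^3)^(2) factor cancels that in V


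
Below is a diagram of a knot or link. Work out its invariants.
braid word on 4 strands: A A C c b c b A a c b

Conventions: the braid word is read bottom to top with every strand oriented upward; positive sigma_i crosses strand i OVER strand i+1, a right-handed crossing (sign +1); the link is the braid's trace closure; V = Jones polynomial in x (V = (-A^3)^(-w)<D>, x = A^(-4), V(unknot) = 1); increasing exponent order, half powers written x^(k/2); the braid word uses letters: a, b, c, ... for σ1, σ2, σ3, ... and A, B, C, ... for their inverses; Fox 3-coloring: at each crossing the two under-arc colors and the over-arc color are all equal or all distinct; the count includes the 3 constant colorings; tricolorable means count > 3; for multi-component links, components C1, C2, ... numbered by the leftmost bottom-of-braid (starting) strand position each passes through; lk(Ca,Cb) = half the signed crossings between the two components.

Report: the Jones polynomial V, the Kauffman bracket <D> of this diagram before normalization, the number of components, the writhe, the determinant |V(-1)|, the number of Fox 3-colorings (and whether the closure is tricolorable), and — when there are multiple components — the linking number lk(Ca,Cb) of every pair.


V = x^-1 + 2x - x^2 + 2x^3 - x^4 + x^5
<D> = -A^-11 + A^-7 - 2A^-3 + A - 2A^5 - A^13 (w = +3)
3 components over 11 crossings, w = +3
lk(C1,C2): -1
lk(C1,C3) = 0
linking number lk(C2,C3) = +2
3 Fox colorings among 3^11, |V(-1)| = 8: not tricolorable
why: inverse pairs cancel, leaving σ1⁻¹ σ1⁻¹ σ2 σ3 σ2 σ3 σ2


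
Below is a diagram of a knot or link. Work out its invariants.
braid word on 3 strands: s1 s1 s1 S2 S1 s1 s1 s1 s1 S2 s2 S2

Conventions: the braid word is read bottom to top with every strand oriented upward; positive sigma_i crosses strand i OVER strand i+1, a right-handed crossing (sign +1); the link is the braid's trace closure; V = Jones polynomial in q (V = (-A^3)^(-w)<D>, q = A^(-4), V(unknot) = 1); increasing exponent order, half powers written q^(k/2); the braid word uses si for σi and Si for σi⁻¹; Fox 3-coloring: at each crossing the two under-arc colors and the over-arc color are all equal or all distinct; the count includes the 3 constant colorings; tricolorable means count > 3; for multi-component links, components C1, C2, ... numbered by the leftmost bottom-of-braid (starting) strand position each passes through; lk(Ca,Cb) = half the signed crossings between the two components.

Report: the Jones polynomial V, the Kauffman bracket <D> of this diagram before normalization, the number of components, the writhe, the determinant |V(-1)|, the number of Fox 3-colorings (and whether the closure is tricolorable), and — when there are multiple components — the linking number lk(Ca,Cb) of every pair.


V(q) = 1 - q + 3q^2 - 3q^3 + 3q^4 - 4q^5 + 3q^6 - 2q^7 + q^8
bracket: A^-20 - 2A^-16 + 3A^-12 - 4A^-8 + 3A^-4 - 3 + 3A^4 - A^8 + A^12, w = +4
1 component, writhe +4, over 12 crossings
det 21, colorings 9 of 3^12 — tricolorable
observation: |V(-1)| = 21: so tricolorable, since 3 divides 21


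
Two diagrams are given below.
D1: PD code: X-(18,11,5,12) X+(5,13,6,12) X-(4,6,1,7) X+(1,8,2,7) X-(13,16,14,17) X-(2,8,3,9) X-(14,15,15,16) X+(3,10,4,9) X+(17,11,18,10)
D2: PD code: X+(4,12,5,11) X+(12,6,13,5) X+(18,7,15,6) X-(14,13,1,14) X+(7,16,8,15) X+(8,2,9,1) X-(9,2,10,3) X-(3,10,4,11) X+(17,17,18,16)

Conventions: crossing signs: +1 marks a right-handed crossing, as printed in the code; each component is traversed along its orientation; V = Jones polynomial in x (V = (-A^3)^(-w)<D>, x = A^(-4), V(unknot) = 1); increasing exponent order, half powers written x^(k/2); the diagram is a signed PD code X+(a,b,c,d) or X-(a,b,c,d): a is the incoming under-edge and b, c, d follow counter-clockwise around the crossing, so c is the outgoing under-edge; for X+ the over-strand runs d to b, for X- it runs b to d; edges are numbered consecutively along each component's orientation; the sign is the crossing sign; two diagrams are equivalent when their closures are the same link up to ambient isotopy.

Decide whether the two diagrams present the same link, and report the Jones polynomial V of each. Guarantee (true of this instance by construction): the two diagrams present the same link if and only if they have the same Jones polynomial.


same link: no
V(D1) = -x^(-1/2) - x^(1/2)  [9 crossings, <D> = A^-5 + A^-1, w = -1]
V(D2) = -x^(1/2) - x^(5/2)  [9 crossings, <D> = A^-1 + A^7, w = +3]
insight: 2 values of V(x) split the 2 diagrams


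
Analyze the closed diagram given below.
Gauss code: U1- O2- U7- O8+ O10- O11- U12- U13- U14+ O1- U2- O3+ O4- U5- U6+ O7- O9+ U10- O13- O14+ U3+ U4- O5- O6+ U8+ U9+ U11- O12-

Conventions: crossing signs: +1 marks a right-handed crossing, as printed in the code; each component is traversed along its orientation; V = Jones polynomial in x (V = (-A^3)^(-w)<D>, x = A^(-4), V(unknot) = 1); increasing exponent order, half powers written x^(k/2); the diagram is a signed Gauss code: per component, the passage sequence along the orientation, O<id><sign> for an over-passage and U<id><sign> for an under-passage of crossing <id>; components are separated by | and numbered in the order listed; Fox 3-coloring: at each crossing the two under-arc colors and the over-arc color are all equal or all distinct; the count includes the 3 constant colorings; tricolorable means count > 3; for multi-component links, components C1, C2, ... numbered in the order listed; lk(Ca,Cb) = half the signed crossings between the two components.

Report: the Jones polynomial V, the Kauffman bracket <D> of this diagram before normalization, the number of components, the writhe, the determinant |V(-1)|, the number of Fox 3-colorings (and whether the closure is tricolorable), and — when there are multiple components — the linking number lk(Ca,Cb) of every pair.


Jones polynomial: V(x) = -x^-7 + x^-6 - x^-5 + x^-4 + x^-2
<D> = A^-4 + A^4 - A^8 + A^12 - A^16; writhe -4
components 1, writhe -4 (14 crossings)
3-colorings: 3 of 3^14, det 5 — not tricolorable
note: V spans 5 powers of x: at least 5 crossings in any diagram


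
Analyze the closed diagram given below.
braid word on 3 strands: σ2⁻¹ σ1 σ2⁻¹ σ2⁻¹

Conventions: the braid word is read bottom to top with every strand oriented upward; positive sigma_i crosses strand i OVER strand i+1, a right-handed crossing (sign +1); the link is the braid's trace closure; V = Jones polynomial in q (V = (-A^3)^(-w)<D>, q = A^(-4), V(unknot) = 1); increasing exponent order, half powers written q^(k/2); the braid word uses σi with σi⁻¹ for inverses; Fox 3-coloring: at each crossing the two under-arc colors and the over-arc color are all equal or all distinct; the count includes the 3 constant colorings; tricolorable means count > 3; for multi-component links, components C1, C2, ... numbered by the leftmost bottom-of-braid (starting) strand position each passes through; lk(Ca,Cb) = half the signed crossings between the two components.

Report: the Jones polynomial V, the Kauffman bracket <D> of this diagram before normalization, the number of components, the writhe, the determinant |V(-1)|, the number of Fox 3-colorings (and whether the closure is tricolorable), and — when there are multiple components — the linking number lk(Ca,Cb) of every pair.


V = -q^-4 + q^-3 + q^-1
<D> = A^-2 + A^6 - A^10 (w = -2)
1 component over 4 crossings, w = -2
9 Fox colorings among 3^4, |V(-1)| = 3: tricolorable
why: the span of V is 3, forcing >= 3 crossings in any diagram


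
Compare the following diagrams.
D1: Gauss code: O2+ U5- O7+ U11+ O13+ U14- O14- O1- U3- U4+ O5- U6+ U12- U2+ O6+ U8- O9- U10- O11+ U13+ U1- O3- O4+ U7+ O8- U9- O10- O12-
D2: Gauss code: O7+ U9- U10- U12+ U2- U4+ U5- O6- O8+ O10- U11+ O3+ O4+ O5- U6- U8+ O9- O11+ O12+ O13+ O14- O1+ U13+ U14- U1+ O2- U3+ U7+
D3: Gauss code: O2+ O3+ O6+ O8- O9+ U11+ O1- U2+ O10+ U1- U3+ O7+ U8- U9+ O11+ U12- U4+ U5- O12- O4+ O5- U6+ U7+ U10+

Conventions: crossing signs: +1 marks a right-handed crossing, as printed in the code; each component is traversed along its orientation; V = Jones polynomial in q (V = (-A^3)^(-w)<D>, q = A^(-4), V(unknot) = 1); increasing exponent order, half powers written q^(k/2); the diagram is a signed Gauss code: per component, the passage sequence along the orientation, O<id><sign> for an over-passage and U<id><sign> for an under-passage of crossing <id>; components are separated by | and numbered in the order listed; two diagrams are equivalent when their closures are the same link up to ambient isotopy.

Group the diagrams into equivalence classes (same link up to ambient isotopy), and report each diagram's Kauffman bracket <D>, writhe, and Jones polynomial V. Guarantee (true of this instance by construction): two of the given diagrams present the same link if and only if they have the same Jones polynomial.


equivalence classes: {D1} | {D2} | {D3}
D1 (bracket A^-10 - A^-6 + 2A^-2 - 2A^2 + 2A^6 - 2A^10 + A^14; 14 crossings at w = -2): V = q^-5 - 2q^-4 + 2q^-3 - 2q^-2 + 2q^-1 - 1 + q
V(D2) = 1  [14 crossings, <D> = A^6, w = +2]
V(D3) = q - q^2 + 2q^3 - q^4 + q^5 - q^6  [12 crossings, <D> = -A^-12 + A^-8 - A^-4 + 2 - A^4 + A^8, w = +4]
key observation: V(q) takes 3 values over 3 diagrams, fixing the grouping


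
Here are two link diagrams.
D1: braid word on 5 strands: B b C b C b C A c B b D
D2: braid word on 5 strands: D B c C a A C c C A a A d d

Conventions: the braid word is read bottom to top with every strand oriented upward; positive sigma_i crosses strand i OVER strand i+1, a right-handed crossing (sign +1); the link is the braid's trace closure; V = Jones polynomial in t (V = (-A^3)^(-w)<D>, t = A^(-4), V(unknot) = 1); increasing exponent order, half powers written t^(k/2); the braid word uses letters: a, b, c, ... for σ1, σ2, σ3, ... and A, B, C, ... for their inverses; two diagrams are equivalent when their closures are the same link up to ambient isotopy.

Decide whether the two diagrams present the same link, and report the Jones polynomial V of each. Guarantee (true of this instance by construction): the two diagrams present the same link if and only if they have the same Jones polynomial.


equivalent: no
V(D1) = t^-2 - t^-1 + 1 - t + t^2  (w -2, c 12, <D> = A^-14 - A^-10 + A^-6 - A^-2 + A^2)
V(D2) = 1  [14 crossings, <D> = A^-6, w = -2]
key observation: comparing 2 Jones polynomials yields 2 groups


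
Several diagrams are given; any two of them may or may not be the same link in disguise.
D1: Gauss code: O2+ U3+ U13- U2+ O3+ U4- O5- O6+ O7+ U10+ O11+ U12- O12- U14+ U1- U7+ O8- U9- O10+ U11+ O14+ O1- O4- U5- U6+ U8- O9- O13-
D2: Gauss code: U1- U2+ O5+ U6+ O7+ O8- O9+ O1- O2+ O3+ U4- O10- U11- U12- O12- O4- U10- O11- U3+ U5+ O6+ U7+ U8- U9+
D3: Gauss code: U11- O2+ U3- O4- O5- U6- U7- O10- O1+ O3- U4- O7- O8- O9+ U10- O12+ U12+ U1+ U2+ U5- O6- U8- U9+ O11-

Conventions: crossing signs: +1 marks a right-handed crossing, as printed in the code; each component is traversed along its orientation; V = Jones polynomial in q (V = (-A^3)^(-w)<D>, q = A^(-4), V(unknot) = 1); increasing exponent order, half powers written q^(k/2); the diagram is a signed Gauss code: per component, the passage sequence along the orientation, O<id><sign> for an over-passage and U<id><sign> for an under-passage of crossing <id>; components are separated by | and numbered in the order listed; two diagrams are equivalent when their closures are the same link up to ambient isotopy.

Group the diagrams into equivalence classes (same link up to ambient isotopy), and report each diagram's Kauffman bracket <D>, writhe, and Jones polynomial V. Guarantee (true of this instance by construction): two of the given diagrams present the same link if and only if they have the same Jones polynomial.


equivalence classes: {D1} | {D2} | {D3}
D1 (bracket -A^-12 + 2A^-8 - 2A^-4 + 3 - 2A^4 + 2A^8 - A^12; 14 crossings at w = 0): V = -q^-3 + 2q^-2 - 2q^-1 + 3 - 2q + 2q^2 - q^3
D2 (bracket -A^-12 + A^-8 - A^-4 + 3 - A^4 + A^8 - A^12; 12 crossings at w = 0): V = -q^-3 + q^-2 - q^-1 + 3 - q + q^2 - q^3
V(D3) = -q^-6 + q^-5 - q^-4 + 2q^-3 - q^-2 + q^-1  [12 crossings, <D> = A^-8 - A^-4 + 2 - A^4 + A^8 - A^12, w = -4]
key observation: 3 classes among 3 diagrams; unequal V(q) rules out equality


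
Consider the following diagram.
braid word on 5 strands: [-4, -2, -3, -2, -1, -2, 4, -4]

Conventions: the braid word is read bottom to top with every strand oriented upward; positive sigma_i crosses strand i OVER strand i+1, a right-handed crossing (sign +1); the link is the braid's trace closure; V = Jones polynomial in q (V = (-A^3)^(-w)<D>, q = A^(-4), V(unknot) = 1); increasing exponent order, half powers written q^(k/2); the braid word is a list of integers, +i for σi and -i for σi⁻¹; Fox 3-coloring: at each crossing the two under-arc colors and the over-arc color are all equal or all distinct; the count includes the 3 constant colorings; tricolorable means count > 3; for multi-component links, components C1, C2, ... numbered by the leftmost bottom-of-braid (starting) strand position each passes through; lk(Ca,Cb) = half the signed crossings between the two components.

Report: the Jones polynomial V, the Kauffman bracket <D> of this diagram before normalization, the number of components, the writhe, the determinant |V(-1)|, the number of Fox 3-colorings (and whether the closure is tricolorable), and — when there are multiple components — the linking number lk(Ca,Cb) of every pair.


Jones polynomial: V(q) = -q^-4 + q^-3 + q^-1
<D> = A^-14 + A^-6 - A^-2; writhe -6
components 1, writhe -6 (8 crossings)
3-colorings: 9 of 3^8, det 3 — tricolorable
note: |V(-1)| = 3: so tricolorable, since 3 divides 3


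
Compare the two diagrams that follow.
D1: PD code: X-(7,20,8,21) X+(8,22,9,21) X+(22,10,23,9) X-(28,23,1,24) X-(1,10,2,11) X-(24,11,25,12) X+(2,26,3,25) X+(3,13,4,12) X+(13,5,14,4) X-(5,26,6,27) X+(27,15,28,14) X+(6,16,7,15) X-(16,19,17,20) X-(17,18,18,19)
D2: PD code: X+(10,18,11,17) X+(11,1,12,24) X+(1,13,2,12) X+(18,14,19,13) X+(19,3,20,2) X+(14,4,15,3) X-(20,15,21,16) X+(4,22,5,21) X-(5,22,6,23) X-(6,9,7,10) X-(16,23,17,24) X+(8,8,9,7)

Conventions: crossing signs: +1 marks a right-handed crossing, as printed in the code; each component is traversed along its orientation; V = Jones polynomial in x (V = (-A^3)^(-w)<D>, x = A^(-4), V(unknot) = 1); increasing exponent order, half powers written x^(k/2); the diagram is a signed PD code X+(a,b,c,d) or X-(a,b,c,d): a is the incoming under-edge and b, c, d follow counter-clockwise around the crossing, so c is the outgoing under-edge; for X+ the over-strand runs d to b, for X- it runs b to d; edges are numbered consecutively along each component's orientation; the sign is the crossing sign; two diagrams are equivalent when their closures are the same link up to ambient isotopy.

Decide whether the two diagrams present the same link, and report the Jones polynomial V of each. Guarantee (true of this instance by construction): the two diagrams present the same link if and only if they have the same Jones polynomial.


equivalent: no
D1 (bracket 1; 14 crossings at w = 0): V = 1
V(D2) = x - x^2 + 2x^3 - x^4 + x^5 - x^6  [12 crossings, <D> = -A^-12 + A^-8 - A^-4 + 2 - A^4 + A^8, w = +4]
observation: 2 values of V(x) split the 2 diagrams


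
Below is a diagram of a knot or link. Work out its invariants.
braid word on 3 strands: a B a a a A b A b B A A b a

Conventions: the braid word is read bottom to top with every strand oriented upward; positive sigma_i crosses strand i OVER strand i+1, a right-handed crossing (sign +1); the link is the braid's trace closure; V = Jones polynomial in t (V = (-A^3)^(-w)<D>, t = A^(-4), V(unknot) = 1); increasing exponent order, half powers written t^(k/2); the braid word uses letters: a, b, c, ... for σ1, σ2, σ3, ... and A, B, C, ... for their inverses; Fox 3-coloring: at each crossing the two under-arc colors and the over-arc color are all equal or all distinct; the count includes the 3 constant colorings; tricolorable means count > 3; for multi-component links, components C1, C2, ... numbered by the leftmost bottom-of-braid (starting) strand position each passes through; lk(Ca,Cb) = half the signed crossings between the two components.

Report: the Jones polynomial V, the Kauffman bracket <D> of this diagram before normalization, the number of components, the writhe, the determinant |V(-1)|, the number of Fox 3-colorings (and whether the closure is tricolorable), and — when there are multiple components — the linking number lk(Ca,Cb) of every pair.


V = t^-2 - 2t^-1 + 3 - 3t + 4t^2 - 3t^3 + 2t^4 - 2t^5 + t^6
<D> = A^-18 - 2A^-14 + 2A^-10 - 3A^-6 + 4A^-2 - 3A^2 + 3A^6 - 2A^10 + A^14 (w = +2)
1 component over 14 crossings, w = +2
9 Fox colorings among 3^14, |V(-1)| = 21: tricolorable
why: inverse pairs cancel, leaving σ1 σ2⁻¹ σ1 σ1 σ2 σ1⁻¹ σ1⁻¹ σ1⁻¹ σ2 σ1


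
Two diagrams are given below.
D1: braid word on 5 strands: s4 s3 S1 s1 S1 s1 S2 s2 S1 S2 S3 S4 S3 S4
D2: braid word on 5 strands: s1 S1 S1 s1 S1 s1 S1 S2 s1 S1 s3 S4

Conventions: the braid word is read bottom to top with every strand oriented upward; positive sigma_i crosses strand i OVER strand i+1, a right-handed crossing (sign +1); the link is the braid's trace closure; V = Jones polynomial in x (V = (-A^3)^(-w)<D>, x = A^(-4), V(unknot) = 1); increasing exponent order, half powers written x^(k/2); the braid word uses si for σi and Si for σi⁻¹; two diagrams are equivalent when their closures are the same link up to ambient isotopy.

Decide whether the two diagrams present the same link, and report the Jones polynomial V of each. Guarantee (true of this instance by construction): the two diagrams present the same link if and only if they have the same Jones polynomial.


equivalent: yes
D1 (bracket A^-12; 14 crossings at w = -4): V = 1
V(D2) = 1  [12 crossings, <D> = A^-6, w = -2]
observation: all 2 diagrams share one V(x), hence one class


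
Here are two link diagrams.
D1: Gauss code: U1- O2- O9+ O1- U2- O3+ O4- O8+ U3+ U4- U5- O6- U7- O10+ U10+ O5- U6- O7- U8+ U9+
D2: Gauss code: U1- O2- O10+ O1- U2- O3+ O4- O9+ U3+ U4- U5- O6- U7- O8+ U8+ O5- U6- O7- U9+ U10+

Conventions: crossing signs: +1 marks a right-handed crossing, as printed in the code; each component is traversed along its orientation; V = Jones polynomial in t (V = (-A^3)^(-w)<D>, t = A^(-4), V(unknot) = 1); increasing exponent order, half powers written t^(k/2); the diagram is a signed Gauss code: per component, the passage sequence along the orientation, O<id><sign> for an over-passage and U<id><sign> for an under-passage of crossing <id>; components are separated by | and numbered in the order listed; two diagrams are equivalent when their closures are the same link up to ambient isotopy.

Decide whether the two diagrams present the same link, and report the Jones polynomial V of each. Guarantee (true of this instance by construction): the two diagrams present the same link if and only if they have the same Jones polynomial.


same link: yes
V(D1) = -t^-4 + t^-3 + t^-1  [10 crossings, <D> = A^-2 + A^6 - A^10, w = -2]
D2 (bracket A^-2 + A^6 - A^10; 10 crossings at w = -2): V = -t^-4 + t^-3 + t^-1
note: Reidemeister moves carry D1 (10 crossings) to D2 (10)


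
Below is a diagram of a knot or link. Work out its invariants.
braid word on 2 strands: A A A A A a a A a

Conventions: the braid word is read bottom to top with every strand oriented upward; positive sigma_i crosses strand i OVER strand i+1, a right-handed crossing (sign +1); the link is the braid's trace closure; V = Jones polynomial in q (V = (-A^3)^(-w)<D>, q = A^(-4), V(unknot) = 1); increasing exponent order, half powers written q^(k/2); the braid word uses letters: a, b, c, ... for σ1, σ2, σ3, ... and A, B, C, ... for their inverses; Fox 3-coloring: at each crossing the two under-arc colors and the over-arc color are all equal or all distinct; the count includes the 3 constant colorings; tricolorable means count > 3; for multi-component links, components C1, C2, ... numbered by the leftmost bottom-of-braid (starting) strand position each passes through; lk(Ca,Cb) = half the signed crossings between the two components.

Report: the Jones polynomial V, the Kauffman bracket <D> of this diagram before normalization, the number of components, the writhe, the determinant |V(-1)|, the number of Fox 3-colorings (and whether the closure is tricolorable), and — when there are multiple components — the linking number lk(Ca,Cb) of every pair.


V(q) = -q^-4 + q^-3 + q^-1
bracket: -A^-5 - A^3 + A^7, w = -3
1 component, writhe -3, over 9 crossings
det 3, colorings 9 of 3^9 — tricolorable
observation: V spans 3 powers of q: at least 3 crossings in any diagram


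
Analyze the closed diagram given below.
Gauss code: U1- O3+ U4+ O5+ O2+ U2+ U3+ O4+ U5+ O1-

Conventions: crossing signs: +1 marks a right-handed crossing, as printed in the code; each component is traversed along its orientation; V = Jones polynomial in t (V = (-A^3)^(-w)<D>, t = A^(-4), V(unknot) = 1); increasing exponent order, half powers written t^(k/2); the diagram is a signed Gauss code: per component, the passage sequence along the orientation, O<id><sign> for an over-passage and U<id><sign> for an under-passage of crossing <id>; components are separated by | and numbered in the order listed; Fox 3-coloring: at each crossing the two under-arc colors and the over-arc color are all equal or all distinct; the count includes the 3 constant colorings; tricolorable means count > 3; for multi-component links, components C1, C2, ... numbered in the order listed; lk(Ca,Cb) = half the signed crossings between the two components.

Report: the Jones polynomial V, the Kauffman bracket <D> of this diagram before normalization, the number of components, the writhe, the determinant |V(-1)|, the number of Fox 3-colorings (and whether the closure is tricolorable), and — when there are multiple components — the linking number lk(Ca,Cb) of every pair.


Jones polynomial: V(t) = t + t^3 - t^4
<D> = A^-7 - A^-3 - A^5; writhe +3
components 1, writhe +3 (5 crossings)
3-colorings: 9 of 3^5, det 3 — tricolorable
note: V spans 3 powers of t: at least 3 crossings in any diagram


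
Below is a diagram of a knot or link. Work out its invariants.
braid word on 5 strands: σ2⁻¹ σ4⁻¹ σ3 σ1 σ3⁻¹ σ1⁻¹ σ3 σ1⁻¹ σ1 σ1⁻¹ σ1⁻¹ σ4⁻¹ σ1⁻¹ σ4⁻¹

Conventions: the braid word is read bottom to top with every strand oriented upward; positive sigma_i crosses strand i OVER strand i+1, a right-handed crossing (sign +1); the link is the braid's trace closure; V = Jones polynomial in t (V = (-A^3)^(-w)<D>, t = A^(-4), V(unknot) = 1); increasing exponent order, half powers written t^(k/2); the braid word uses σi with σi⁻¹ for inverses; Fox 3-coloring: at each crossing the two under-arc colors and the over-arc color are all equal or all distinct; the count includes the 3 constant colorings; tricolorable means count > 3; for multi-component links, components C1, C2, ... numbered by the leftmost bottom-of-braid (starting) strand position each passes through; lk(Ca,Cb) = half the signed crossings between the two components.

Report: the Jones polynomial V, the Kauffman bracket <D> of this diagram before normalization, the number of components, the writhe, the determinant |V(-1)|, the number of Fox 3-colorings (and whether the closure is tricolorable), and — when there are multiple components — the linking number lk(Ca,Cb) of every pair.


Jones polynomial: V(t) = t^-8 - 2t^-7 + t^-6 - 2t^-5 + 2t^-4 + t^-2
<D> = A^-10 + 2A^-2 - 2A^2 + A^6 - 2A^10 + A^14; writhe -6
components 1, writhe -6 (14 crossings)
3-colorings: 27 of 3^14, det 9 — tricolorable
note: the span of V is 6, forcing >= 6 crossings in any diagram


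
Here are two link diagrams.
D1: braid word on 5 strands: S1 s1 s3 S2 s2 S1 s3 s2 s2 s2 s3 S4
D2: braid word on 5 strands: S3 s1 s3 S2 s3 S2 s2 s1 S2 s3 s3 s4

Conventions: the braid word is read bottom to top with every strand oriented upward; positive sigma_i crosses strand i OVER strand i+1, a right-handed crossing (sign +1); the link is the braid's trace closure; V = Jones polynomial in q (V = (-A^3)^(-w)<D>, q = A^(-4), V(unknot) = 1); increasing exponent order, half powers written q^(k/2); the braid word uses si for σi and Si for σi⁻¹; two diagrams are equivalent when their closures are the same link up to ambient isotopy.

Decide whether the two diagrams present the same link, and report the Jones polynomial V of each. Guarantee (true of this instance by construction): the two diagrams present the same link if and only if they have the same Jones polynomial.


equivalent: no
V(D1) = q^2 + 2q^4 - 2q^5 + q^6 - 2q^7 + q^8  (w +4, c 12, <D> = A^-20 - 2A^-16 + A^-12 - 2A^-8 + 2A^-4 + A^4)
V(D2) = q^-1 - 2 + 3q - 3q^2 + 4q^3 - 3q^4 + 2q^5 - q^6  (w +4, c 12, <D> = -A^-12 + 2A^-8 - 3A^-4 + 4 - 3A^4 + 3A^8 - 2A^12 + A^16)
why: V(q) takes 2 values over 2 diagrams, fixing the grouping
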